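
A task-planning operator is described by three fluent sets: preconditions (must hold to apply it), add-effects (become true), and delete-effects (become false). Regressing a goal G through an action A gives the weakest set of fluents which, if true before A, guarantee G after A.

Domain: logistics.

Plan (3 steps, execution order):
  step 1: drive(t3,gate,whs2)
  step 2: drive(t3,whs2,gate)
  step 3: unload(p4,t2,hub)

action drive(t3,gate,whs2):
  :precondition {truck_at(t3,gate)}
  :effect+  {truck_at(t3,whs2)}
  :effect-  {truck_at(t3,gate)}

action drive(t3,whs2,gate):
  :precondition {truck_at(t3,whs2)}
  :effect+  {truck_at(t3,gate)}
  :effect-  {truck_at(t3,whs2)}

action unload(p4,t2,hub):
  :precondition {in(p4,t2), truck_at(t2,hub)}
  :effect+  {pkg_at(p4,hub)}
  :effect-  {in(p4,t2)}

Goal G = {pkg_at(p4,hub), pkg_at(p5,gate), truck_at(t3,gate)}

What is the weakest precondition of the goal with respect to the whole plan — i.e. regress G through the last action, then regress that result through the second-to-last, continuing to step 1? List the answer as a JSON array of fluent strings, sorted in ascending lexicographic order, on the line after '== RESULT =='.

Regress step by step:
  through step 3 (unload(p4,t2,hub)): drop {pkg_at(p4,hub)}, keep {pkg_at(p5,gate), truck_at(t3,gate)}, require {in(p4,t2), truck_at(t2,hub)}
    → {in(p4,t2), pkg_at(p5,gate), truck_at(t2,hub), truck_at(t3,gate)}
  through step 2 (drive(t3,whs2,gate)): drop {truck_at(t3,gate)}, keep {in(p4,t2), pkg_at(p5,gate), truck_at(t2,hub)}, require {truck_at(t3,whs2)}
    → {in(p4,t2), pkg_at(p5,gate), truck_at(t2,hub), truck_at(t3,whs2)}
  through step 1 (drive(t3,gate,whs2)): drop {truck_at(t3,whs2)}, keep {in(p4,t2), pkg_at(p5,gate), truck_at(t2,hub)}, require {truck_at(t3,gate)}
    → {in(p4,t2), pkg_at(p5,gate), truck_at(t2,hub), truck_at(t3,gate)}

== RESULT ==
["in(p4,t2)", "pkg_at(p5,gate)", "truck_at(t2,hub)", "truck_at(t3,gate)"]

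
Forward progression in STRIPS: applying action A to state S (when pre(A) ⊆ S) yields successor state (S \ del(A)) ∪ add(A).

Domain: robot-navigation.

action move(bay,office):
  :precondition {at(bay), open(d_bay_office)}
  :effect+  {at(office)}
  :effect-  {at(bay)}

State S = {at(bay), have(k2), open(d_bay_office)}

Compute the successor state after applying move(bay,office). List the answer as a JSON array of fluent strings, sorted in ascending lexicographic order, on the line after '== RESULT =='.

Compute (S \ del) ∪ add:
  pre ⊆ S: {at(bay), open(d_bay_office)} ⊆ S  — applicable
  S \ del = {have(k2), open(d_bay_office)}
  ∪ add   = {at(office), have(k2), open(d_bay_office)}

== RESULT ==
["at(office)", "have(k2)", "open(d_bay_office)"]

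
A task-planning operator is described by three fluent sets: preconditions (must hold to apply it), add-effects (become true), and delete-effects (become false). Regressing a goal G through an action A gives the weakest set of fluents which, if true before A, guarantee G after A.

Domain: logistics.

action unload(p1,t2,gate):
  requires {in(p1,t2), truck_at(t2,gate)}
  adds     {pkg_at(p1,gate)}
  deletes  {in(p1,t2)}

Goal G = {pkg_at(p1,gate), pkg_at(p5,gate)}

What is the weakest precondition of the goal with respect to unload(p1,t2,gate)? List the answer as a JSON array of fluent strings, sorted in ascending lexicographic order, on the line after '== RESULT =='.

Regress:
  G ∩ del = {}  (empty — regression defined)
  G \ add = {pkg_at(p1,gate), pkg_at(p5,gate)} \ {pkg_at(p1,gate)} = {pkg_at(p5,gate)}
  ∪ pre   = {pkg_at(p5,gate)} ∪ {in(p1,t2), truck_at(t2,gate)}
          = {in(p1,t2), pkg_at(p5,gate), truck_at(t2,gate)}

== RESULT ==
["in(p1,t2)", "pkg_at(p5,gate)", "truck_at(t2,gate)"]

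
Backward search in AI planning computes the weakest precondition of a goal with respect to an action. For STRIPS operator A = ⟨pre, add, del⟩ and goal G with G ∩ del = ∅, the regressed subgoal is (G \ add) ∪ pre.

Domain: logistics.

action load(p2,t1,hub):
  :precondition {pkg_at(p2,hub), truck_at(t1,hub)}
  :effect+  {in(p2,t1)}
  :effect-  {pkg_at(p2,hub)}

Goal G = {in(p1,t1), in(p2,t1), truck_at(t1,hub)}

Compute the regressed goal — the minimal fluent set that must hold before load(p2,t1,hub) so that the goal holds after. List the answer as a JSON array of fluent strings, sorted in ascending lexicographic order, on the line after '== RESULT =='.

Regress:
  G ∩ del = {}  (empty — regression defined)
  G \ add = {in(p1,t1), in(p2,t1), truck_at(t1,hub)} \ {in(p2,t1)} = {in(p1,t1), truck_at(t1,hub)}
  ∪ pre   = {in(p1,t1), truck_at(t1,hub)} ∪ {pkg_at(p2,hub), truck_at(t1,hub)}
          = {in(p1,t1), pkg_at(p2,hub), truck_at(t1,hub)}

== RESULT ==
["in(p1,t1)", "pkg_at(p2,hub)", "truck_at(t1,hub)"]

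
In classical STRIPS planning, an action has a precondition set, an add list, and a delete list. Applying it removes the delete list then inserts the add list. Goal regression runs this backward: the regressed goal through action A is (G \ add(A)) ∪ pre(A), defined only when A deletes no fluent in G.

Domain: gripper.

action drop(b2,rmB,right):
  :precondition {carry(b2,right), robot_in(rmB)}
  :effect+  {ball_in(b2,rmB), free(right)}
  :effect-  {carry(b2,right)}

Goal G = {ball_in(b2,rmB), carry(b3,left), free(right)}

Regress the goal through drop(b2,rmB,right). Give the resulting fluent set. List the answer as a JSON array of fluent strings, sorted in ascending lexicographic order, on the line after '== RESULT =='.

Regress:
  G ∩ del = {}  (empty — regression defined)
  G \ add = {ball_in(b2,rmB), carry(b3,left), free(right)} \ {ball_in(b2,rmB), free(right)} = {carry(b3,left)}
  ∪ pre   = {carry(b3,left)} ∪ {carry(b2,right), robot_in(rmB)}
          = {carry(b2,right), carry(b3,left), robot_in(rmB)}

== RESULT ==
["carry(b2,right)", "carry(b3,left)", "robot_in(rmB)"]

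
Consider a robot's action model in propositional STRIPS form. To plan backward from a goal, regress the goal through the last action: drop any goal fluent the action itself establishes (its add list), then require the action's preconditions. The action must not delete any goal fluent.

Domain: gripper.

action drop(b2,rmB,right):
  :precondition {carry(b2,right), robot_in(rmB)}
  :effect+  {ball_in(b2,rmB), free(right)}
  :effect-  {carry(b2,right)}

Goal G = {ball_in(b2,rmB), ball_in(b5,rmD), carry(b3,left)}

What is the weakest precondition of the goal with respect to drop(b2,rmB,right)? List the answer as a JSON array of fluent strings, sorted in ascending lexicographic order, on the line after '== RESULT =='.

Regress:
  G ∩ del = {}  (empty — regression defined)
  G \ add = {ball_in(b2,rmB), ball_in(b5,rmD), carry(b3,left)} \ {ball_in(b2,rmB), free(right)} = {ball_in(b5,rmD), carry(b3,left)}
  ∪ pre   = {ball_in(b5,rmD), carry(b3,left)} ∪ {carry(b2,right), robot_in(rmB)}
          = {ball_in(b5,rmD), carry(b2,right), carry(b3,left), robot_in(rmB)}

== RESULT ==
["ball_in(b5,rmD)", "carry(b2,right)", "carry(b3,left)", "robot_in(rmB)"]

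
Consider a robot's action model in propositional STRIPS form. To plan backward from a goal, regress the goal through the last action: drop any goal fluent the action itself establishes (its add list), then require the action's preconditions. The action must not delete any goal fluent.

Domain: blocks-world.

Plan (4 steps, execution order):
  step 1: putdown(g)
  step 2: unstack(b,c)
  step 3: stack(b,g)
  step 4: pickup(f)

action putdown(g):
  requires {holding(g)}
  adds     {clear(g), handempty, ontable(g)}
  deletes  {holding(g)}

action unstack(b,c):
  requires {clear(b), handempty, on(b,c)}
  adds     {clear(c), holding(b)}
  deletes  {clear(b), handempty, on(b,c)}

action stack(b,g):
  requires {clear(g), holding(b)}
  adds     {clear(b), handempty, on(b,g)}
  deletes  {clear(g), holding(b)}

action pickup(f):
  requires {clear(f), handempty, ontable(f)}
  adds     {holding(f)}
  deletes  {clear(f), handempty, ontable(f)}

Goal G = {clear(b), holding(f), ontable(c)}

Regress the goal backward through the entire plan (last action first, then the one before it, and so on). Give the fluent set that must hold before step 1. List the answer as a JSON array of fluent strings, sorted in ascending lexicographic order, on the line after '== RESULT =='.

Regress step by step:
  through step 4 (pickup(f)): drop {holding(f)}, keep {clear(b), ontable(c)}, require {clear(f), handempty, ontable(f)}
    → {clear(b), clear(f), handempty, ontable(c), ontable(f)}
  through step 3 (stack(b,g)): drop {clear(b), handempty}, keep {clear(f), ontable(c), ontable(f)}, require {clear(g), holding(b)}
    → {clear(f), clear(g), holding(b), ontable(c), ontable(f)}
  through step 2 (unstack(b,c)): drop {holding(b)}, keep {clear(f), clear(g), ontable(c), ontable(f)}, require {clear(b), handempty, on(b,c)}
    → {clear(b), clear(f), clear(g), handempty, on(b,c), ontable(c), ontable(f)}
  through step 1 (putdown(g)): drop {clear(g), handempty}, keep {clear(b), clear(f), on(b,c), ontable(c), ontable(f)}, require {holding(g)}
    → {clear(b), clear(f), holding(g), on(b,c), ontable(c), ontable(f)}

== RESULT ==
["clear(b)", "clear(f)", "holding(g)", "on(b,c)", "ontable(c)", "ontable(f)"]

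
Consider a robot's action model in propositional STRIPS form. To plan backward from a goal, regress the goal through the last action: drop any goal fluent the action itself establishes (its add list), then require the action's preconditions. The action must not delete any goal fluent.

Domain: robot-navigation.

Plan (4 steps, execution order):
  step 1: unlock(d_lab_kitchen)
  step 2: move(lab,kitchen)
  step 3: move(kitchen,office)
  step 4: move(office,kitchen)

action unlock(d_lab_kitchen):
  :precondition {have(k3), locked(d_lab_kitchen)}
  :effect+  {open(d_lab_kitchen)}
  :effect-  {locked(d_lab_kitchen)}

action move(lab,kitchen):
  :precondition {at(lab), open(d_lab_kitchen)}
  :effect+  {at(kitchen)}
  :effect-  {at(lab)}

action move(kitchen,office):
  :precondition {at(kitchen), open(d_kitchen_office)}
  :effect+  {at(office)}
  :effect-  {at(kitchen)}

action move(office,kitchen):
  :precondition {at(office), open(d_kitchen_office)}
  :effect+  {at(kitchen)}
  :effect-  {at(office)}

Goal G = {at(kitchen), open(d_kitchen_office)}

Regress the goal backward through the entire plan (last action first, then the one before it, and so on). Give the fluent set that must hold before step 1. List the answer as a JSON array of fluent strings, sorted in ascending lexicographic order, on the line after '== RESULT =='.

Regress step by step:
  through step 4 (move(office,kitchen)): drop {at(kitchen)}, keep {open(d_kitchen_office)}, require {at(office), open(d_kitchen_office)}
    → {at(office), open(d_kitchen_office)}
  through step 3 (move(kitchen,office)): drop {at(office)}, keep {open(d_kitchen_office)}, require {at(kitchen), open(d_kitchen_office)}
    → {at(kitchen), open(d_kitchen_office)}
  through step 2 (move(lab,kitchen)): drop {at(kitchen)}, keep {open(d_kitchen_office)}, require {at(lab), open(d_lab_kitchen)}
    → {at(lab), open(d_kitchen_office), open(d_lab_kitchen)}
  through step 1 (unlock(d_lab_kitchen)): drop {open(d_lab_kitchen)}, keep {at(lab), open(d_kitchen_office)}, require {have(k3), locked(d_lab_kitchen)}
    → {at(lab), have(k3), locked(d_lab_kitchen), open(d_kitchen_office)}

== RESULT ==
["at(lab)", "have(k3)", "locked(d_lab_kitchen)", "open(d_kitchen_office)"]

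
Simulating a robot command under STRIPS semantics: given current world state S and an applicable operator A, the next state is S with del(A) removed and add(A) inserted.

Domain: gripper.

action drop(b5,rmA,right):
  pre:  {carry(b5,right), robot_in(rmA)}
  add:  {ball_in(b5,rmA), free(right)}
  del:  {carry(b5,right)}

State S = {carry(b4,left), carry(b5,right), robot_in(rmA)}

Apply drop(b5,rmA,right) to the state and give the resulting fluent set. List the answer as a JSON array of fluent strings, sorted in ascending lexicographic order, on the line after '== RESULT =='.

Progress:
  pre ⊆ S: {carry(b5,right), robot_in(rmA)} ⊆ S  — applicable
  S \ del = {carry(b4,left), robot_in(rmA)}
  ∪ add   = {ball_in(b5,rmA), carry(b4,left), free(right), robot_in(rmA)}

== RESULT ==
["ball_in(b5,rmA)", "carry(b4,left)", "free(right)", "robot_in(rmA)"]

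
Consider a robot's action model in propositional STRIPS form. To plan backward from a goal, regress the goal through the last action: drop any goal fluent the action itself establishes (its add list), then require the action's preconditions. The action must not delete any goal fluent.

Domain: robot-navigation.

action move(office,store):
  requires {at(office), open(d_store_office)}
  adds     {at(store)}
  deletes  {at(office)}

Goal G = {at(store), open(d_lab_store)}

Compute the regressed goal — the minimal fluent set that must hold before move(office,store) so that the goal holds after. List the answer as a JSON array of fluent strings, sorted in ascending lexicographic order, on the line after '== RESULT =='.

Regress:
  G ∩ del = {}  (empty — regression defined)
  G \ add = {at(store), open(d_lab_store)} \ {at(store)} = {open(d_lab_store)}
  ∪ pre   = {open(d_lab_store)} ∪ {at(office), open(d_store_office)}
          = {at(office), open(d_lab_store), open(d_store_office)}

== RESULT ==
["at(office)", "open(d_lab_store)", "open(d_store_office)"]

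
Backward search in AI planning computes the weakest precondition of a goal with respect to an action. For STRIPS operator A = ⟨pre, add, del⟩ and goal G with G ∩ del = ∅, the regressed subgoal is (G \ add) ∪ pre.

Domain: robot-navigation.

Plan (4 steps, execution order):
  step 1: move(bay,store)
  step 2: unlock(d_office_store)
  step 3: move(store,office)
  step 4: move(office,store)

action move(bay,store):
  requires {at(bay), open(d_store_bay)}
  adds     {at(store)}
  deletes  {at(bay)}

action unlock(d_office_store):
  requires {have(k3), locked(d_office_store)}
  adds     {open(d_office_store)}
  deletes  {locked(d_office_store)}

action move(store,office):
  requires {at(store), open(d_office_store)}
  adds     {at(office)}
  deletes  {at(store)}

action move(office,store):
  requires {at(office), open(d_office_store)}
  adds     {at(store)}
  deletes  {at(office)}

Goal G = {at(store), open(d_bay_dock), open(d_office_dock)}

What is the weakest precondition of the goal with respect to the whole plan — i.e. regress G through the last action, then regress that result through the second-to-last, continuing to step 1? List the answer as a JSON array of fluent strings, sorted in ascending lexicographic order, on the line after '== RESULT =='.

Work backward from the goal:
  through step 4 (move(office,store)): drop {at(store)}, keep {open(d_bay_dock), open(d_office_dock)}, require {at(office), open(d_office_store)}
    → {at(office), open(d_bay_dock), open(d_office_dock), open(d_office_store)}
  through step 3 (move(store,office)): drop {at(office)}, keep {open(d_bay_dock), open(d_office_dock), open(d_office_store)}, require {at(store), open(d_office_store)}
    → {at(store), open(d_bay_dock), open(d_office_dock), open(d_office_store)}
  through step 2 (unlock(d_office_store)): drop {open(d_office_store)}, keep {at(store), open(d_bay_dock), open(d_office_dock)}, require {have(k3), locked(d_office_store)}
    → {at(store), have(k3), locked(d_office_store), open(d_bay_dock), open(d_office_dock)}
  through step 1 (move(bay,store)): drop {at(store)}, keep {have(k3), locked(d_office_store), open(d_bay_dock), open(d_office_dock)}, require {at(bay), open(d_store_bay)}
    → {at(bay), have(k3), locked(d_office_store), open(d_bay_dock), open(d_office_dock), open(d_store_bay)}

== RESULT ==
["at(bay)", "have(k3)", "locked(d_office_store)", "open(d_bay_dock)", "open(d_office_dock)", "open(d_store_bay)"]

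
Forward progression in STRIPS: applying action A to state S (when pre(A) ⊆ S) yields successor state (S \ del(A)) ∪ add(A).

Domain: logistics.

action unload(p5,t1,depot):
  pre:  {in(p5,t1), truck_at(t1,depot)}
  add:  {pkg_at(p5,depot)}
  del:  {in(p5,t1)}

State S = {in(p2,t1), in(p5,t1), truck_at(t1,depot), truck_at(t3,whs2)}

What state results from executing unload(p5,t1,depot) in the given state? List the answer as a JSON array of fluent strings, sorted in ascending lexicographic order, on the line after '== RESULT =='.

Compute (S \ del) ∪ add:
  pre ⊆ S: {in(p5,t1), truck_at(t1,depot)} ⊆ S  — applicable
  S \ del = {in(p2,t1), truck_at(t1,depot), truck_at(t3,whs2)}
  ∪ add   = {in(p2,t1), pkg_at(p5,depot), truck_at(t1,depot), truck_at(t3,whs2)}

== RESULT ==
["in(p2,t1)", "pkg_at(p5,depot)", "truck_at(t1,depot)", "truck_at(t3,whs2)"]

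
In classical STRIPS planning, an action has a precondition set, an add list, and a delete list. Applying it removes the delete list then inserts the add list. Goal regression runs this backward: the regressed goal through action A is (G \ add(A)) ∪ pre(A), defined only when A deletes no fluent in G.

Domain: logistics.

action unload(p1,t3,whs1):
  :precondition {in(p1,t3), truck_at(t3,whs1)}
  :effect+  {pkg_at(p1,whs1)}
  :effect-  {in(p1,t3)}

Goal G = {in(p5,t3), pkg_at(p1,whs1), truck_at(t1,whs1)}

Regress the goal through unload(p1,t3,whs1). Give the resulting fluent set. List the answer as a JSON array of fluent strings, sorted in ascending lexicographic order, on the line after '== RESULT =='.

Regress:
  G ∩ del = {}  (empty — regression defined)
  G \ add = {in(p5,t3), pkg_at(p1,whs1), truck_at(t1,whs1)} \ {pkg_at(p1,whs1)} = {in(p5,t3), truck_at(t1,whs1)}
  ∪ pre   = {in(p5,t3), truck_at(t1,whs1)} ∪ {in(p1,t3), truck_at(t3,whs1)}
          = {in(p1,t3), in(p5,t3), truck_at(t1,whs1), truck_at(t3,whs1)}

== RESULT ==
["in(p1,t3)", "in(p5,t3)", "truck_at(t1,whs1)", "truck_at(t3,whs1)"]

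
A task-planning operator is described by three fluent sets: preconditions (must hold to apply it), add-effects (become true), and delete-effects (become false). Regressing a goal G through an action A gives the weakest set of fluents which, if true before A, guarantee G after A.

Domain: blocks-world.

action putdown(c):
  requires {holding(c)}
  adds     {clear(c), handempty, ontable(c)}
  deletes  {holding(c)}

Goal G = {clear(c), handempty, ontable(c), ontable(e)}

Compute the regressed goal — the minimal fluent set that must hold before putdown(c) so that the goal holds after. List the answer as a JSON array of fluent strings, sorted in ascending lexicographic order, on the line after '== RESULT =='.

Regress:
  G ∩ del = {}  (empty — regression defined)
  G \ add = {clear(c), handempty, ontable(c), ontable(e)} \ {clear(c), handempty, ontable(c)} = {ontable(e)}
  ∪ pre   = {ontable(e)} ∪ {holding(c)}
          = {holding(c), ontable(e)}

== RESULT ==
["holding(c)", "ontable(e)"]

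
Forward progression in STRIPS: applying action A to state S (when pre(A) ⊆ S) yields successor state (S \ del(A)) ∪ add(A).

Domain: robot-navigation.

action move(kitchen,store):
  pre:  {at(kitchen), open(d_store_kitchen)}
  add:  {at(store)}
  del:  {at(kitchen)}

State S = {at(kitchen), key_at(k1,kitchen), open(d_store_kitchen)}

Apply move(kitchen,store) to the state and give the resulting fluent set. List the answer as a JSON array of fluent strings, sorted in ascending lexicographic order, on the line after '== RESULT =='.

Progress:
  pre ⊆ S: {at(kitchen), open(d_store_kitchen)} ⊆ S  — applicable
  S \ del = {key_at(k1,kitchen), open(d_store_kitchen)}
  ∪ add   = {at(store), key_at(k1,kitchen), open(d_store_kitchen)}

== RESULT ==
["at(store)", "key_at(k1,kitchen)", "open(d_store_kitchen)"]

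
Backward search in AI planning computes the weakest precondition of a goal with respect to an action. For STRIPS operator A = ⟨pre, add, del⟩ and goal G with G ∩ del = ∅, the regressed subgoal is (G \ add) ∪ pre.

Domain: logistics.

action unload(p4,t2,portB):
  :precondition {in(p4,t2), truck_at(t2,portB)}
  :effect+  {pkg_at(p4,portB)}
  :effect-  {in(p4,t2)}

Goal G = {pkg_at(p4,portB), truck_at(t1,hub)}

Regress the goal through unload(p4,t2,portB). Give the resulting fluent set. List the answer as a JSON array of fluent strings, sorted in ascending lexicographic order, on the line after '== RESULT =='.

Compute (G \ add) ∪ pre:
  G ∩ del = {}  (empty — regression defined)
  G \ add = {pkg_at(p4,portB), truck_at(t1,hub)} \ {pkg_at(p4,portB)} = {truck_at(t1,hub)}
  ∪ pre   = {truck_at(t1,hub)} ∪ {in(p4,t2), truck_at(t2,portB)}
          = {in(p4,t2), truck_at(t1,hub), truck_at(t2,portB)}

== RESULT ==
["in(p4,t2)", "truck_at(t1,hub)", "truck_at(t2,portB)"]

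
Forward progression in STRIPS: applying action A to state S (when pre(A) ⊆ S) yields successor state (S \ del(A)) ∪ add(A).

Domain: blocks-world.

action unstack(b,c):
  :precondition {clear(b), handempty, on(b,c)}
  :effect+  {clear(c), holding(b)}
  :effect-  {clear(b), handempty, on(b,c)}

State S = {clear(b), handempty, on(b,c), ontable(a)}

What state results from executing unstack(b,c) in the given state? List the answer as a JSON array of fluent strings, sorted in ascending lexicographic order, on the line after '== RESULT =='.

Compute (S \ del) ∪ add:
  pre ⊆ S: {clear(b), handempty, on(b,c)} ⊆ S  — applicable
  S \ del = {ontable(a)}
  ∪ add   = {clear(c), holding(b), ontable(a)}

== RESULT ==
["clear(c)", "holding(b)", "ontable(a)"]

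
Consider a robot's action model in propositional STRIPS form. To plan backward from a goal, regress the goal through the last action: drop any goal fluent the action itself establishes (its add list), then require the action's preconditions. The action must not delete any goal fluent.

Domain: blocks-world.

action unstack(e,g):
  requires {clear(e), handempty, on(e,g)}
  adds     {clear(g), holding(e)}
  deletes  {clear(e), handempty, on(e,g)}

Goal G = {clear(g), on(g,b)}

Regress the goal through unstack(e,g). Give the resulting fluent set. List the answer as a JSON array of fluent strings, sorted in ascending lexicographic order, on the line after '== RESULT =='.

Regress:
  G ∩ del = {}  (empty — regression defined)
  G \ add = {clear(g), on(g,b)} \ {clear(g), holding(e)} = {on(g,b)}
  ∪ pre   = {on(g,b)} ∪ {clear(e), handempty, on(e,g)}
          = {clear(e), handempty, on(e,g), on(g,b)}

== RESULT ==
["clear(e)", "handempty", "on(e,g)", "on(g,b)"]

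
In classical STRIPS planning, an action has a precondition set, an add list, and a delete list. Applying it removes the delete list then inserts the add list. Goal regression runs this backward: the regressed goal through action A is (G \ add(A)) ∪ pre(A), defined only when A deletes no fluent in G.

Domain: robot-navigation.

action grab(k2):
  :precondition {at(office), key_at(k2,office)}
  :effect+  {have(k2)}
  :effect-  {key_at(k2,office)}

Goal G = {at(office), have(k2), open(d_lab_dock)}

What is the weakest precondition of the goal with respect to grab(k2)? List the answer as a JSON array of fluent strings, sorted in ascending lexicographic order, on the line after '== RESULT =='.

Regress:
  G ∩ del = {}  (empty — regression defined)
  G \ add = {at(office), have(k2), open(d_lab_dock)} \ {have(k2)} = {at(office), open(d_lab_dock)}
  ∪ pre   = {at(office), open(d_lab_dock)} ∪ {at(office), key_at(k2,office)}
          = {at(office), key_at(k2,office), open(d_lab_dock)}

== RESULT ==
["at(office)", "key_at(k2,office)", "open(d_lab_dock)"]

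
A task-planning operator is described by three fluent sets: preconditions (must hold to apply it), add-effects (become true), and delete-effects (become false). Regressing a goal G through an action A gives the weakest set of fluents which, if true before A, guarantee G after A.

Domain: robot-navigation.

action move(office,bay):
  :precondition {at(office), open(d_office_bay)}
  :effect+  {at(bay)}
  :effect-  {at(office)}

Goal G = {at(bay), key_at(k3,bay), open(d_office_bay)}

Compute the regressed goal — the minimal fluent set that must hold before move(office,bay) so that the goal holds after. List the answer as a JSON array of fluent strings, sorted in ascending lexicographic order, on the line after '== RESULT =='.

Compute (G \ add) ∪ pre:
  G ∩ del = {}  (empty — regression defined)
  G \ add = {at(bay), key_at(k3,bay), open(d_office_bay)} \ {at(bay)} = {key_at(k3,bay), open(d_office_bay)}
  ∪ pre   = {key_at(k3,bay), open(d_office_bay)} ∪ {at(office), open(d_office_bay)}
          = {at(office), key_at(k3,bay), open(d_office_bay)}

== RESULT ==
["at(office)", "key_at(k3,bay)", "open(d_office_bay)"]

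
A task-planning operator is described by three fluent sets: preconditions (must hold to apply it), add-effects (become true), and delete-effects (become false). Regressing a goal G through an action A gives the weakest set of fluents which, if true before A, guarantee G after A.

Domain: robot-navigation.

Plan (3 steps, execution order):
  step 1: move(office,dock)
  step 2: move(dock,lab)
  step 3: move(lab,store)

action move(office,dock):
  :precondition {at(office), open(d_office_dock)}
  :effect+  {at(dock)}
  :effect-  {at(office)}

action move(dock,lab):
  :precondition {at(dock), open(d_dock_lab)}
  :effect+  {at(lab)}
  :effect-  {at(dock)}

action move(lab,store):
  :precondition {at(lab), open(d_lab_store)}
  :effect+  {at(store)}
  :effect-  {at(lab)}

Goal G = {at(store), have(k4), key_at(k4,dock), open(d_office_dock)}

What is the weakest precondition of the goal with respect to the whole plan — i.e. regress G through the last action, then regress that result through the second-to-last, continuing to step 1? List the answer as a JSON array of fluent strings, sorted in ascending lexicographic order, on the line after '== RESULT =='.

Work backward from the goal:
  through step 3 (move(lab,store)): drop {at(store)}, keep {have(k4), key_at(k4,dock), open(d_office_dock)}, require {at(lab), open(d_lab_store)}
    → {at(lab), have(k4), key_at(k4,dock), open(d_lab_store), open(d_office_dock)}
  through step 2 (move(dock,lab)): drop {at(lab)}, keep {have(k4), key_at(k4,dock), open(d_lab_store), open(d_office_dock)}, require {at(dock), open(d_dock_lab)}
    → {at(dock), have(k4), key_at(k4,dock), open(d_dock_lab), open(d_lab_store), open(d_office_dock)}
  through step 1 (move(office,dock)): drop {at(dock)}, keep {have(k4), key_at(k4,dock), open(d_dock_lab), open(d_lab_store), open(d_office_dock)}, require {at(office), open(d_office_dock)}
    → {at(office), have(k4), key_at(k4,dock), open(d_dock_lab), open(d_lab_store), open(d_office_dock)}

== RESULT ==
["at(office)", "have(k4)", "key_at(k4,dock)", "open(d_dock_lab)", "open(d_lab_store)", "open(d_office_dock)"]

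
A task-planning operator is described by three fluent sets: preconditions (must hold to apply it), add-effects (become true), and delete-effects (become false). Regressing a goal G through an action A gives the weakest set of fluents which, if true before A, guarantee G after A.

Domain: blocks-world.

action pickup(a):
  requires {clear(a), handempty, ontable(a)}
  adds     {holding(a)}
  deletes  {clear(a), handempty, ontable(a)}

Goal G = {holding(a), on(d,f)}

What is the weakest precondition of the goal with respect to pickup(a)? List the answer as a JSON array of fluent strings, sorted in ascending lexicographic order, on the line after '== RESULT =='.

Regress:
  G ∩ del = {}  (empty — regression defined)
  G \ add = {holding(a), on(d,f)} \ {holding(a)} = {on(d,f)}
  ∪ pre   = {on(d,f)} ∪ {clear(a), handempty, ontable(a)}
          = {clear(a), handempty, on(d,f), ontable(a)}

== RESULT ==
["clear(a)", "handempty", "on(d,f)", "ontable(a)"]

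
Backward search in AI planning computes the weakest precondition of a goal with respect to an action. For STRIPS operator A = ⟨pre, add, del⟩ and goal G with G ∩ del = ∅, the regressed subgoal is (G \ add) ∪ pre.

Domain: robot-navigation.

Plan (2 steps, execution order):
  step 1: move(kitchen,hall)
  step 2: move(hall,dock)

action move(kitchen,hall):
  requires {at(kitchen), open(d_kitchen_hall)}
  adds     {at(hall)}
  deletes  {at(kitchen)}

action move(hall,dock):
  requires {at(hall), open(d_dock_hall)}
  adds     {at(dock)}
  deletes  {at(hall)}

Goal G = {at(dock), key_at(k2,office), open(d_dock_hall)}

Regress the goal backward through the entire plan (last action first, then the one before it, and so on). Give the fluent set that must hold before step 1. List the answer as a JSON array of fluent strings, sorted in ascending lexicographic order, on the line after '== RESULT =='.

Work backward from the goal:
  through step 2 (move(hall,dock)): drop {at(dock)}, keep {key_at(k2,office), open(d_dock_hall)}, require {at(hall), open(d_dock_hall)}
    → {at(hall), key_at(k2,office), open(d_dock_hall)}
  through step 1 (move(kitchen,hall)): drop {at(hall)}, keep {key_at(k2,office), open(d_dock_hall)}, require {at(kitchen), open(d_kitchen_hall)}
    → {at(kitchen), key_at(k2,office), open(d_dock_hall), open(d_kitchen_hall)}

== RESULT ==
["at(kitchen)", "key_at(k2,office)", "open(d_dock_hall)", "open(d_kitchen_hall)"]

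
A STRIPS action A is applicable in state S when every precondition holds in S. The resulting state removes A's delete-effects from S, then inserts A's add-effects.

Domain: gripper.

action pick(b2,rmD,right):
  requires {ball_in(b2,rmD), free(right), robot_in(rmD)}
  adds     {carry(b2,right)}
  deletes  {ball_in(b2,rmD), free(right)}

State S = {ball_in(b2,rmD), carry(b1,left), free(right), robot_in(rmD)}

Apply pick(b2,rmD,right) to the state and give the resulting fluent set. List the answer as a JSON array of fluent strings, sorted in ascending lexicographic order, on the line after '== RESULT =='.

Compute (S \ del) ∪ add:
  pre ⊆ S: {ball_in(b2,rmD), free(right), robot_in(rmD)} ⊆ S  — applicable
  S \ del = {carry(b1,left), robot_in(rmD)}
  ∪ add   = {carry(b1,left), carry(b2,right), robot_in(rmD)}

== RESULT ==
["carry(b1,left)", "carry(b2,right)", "robot_in(rmD)"]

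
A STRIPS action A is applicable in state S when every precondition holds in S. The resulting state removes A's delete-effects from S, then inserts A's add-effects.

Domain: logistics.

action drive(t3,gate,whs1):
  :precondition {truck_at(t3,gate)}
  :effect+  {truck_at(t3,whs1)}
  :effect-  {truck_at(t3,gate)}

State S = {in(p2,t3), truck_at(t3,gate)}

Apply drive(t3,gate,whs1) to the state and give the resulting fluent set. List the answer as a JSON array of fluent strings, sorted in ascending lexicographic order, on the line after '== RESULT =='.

Progress:
  pre ⊆ S: {truck_at(t3,gate)} ⊆ S  — applicable
  S \ del = {in(p2,t3)}
  ∪ add   = {in(p2,t3), truck_at(t3,whs1)}

== RESULT ==
["in(p2,t3)", "truck_at(t3,whs1)"]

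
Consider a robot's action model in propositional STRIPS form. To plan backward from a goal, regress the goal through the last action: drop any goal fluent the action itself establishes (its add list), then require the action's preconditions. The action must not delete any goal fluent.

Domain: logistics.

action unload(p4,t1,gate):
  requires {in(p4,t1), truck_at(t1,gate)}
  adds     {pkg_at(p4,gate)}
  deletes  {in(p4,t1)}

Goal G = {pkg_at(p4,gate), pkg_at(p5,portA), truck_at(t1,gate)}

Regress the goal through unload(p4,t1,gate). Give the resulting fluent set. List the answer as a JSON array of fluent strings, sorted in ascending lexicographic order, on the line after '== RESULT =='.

Regress:
  G ∩ del = {}  (empty — regression defined)
  G \ add = {pkg_at(p4,gate), pkg_at(p5,portA), truck_at(t1,gate)} \ {pkg_at(p4,gate)} = {pkg_at(p5,portA), truck_at(t1,gate)}
  ∪ pre   = {pkg_at(p5,portA), truck_at(t1,gate)} ∪ {in(p4,t1), truck_at(t1,gate)}
          = {in(p4,t1), pkg_at(p5,portA), truck_at(t1,gate)}

== RESULT ==
["in(p4,t1)", "pkg_at(p5,portA)", "truck_at(t1,gate)"]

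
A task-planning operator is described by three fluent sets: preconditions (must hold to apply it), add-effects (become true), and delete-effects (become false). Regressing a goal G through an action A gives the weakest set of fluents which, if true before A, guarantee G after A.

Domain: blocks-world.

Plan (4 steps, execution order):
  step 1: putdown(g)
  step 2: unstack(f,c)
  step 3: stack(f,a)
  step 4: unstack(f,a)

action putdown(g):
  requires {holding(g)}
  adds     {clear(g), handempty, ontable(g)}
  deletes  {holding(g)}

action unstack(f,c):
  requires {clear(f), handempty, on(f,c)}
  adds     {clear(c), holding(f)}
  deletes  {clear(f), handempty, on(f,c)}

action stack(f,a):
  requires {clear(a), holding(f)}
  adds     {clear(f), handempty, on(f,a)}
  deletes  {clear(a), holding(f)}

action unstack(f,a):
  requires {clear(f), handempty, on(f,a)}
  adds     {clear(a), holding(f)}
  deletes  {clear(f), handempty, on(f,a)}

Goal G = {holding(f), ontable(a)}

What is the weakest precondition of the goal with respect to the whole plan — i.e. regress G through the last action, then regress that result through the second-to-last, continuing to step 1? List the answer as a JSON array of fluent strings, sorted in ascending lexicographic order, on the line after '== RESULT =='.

Regress step by step:
  through step 4 (unstack(f,a)): drop {holding(f)}, keep {ontable(a)}, require {clear(f), handempty, on(f,a)}
    → {clear(f), handempty, on(f,a), ontable(a)}
  through step 3 (stack(f,a)): drop {clear(f), handempty, on(f,a)}, keep {ontable(a)}, require {clear(a), holding(f)}
    → {clear(a), holding(f), ontable(a)}
  through step 2 (unstack(f,c)): drop {holding(f)}, keep {clear(a), ontable(a)}, require {clear(f), handempty, on(f,c)}
    → {clear(a), clear(f), handempty, on(f,c), ontable(a)}
  through step 1 (putdown(g)): drop {handempty}, keep {clear(a), clear(f), on(f,c), ontable(a)}, require {holding(g)}
    → {clear(a), clear(f), holding(g), on(f,c), ontable(a)}

== RESULT ==
["clear(a)", "clear(f)", "holding(g)", "on(f,c)", "ontable(a)"]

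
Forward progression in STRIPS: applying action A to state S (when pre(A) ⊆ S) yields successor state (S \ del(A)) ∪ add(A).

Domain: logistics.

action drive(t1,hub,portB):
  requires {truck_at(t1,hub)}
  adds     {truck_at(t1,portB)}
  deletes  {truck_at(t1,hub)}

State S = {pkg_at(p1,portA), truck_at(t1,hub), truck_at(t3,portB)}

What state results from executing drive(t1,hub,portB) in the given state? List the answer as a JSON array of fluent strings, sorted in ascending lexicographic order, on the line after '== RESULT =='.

Compute (S \ del) ∪ add:
  pre ⊆ S: {truck_at(t1,hub)} ⊆ S  — applicable
  S \ del = {pkg_at(p1,portA), truck_at(t3,portB)}
  ∪ add   = {pkg_at(p1,portA), truck_at(t1,portB), truck_at(t3,portB)}

== RESULT ==
["pkg_at(p1,portA)", "truck_at(t1,portB)", "truck_at(t3,portB)"]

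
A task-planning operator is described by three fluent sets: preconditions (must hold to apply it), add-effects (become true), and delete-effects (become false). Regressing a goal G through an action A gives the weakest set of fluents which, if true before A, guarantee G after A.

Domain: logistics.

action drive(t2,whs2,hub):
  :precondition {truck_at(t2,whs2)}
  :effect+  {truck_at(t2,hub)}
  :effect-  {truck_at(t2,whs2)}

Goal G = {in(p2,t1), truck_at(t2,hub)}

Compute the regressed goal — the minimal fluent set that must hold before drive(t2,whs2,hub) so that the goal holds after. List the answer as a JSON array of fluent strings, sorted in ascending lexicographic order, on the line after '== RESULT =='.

Regress:
  G ∩ del = {}  (empty — regression defined)
  G \ add = {in(p2,t1), truck_at(t2,hub)} \ {truck_at(t2,hub)} = {in(p2,t1)}
  ∪ pre   = {in(p2,t1)} ∪ {truck_at(t2,whs2)}
          = {in(p2,t1), truck_at(t2,whs2)}

== RESULT ==
["in(p2,t1)", "truck_at(t2,whs2)"]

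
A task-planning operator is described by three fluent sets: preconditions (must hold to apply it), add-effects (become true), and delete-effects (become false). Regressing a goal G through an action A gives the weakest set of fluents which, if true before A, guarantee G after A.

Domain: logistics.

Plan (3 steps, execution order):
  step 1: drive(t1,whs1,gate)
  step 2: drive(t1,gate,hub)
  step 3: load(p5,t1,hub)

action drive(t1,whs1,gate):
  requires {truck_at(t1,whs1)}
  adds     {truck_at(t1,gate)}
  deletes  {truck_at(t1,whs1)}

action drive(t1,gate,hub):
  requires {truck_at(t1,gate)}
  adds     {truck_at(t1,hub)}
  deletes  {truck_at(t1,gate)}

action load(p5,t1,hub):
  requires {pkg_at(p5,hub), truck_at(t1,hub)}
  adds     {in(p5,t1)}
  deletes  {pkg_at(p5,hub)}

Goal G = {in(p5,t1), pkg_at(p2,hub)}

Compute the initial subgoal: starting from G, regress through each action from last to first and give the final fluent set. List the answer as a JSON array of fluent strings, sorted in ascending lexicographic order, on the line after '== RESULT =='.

Work backward from the goal:
  through step 3 (load(p5,t1,hub)): drop {in(p5,t1)}, keep {pkg_at(p2,hub)}, require {pkg_at(p5,hub), truck_at(t1,hub)}
    → {pkg_at(p2,hub), pkg_at(p5,hub), truck_at(t1,hub)}
  through step 2 (drive(t1,gate,hub)): drop {truck_at(t1,hub)}, keep {pkg_at(p2,hub), pkg_at(p5,hub)}, require {truck_at(t1,gate)}
    → {pkg_at(p2,hub), pkg_at(p5,hub), truck_at(t1,gate)}
  through step 1 (drive(t1,whs1,gate)): drop {truck_at(t1,gate)}, keep {pkg_at(p2,hub), pkg_at(p5,hub)}, require {truck_at(t1,whs1)}
    → {pkg_at(p2,hub), pkg_at(p5,hub), truck_at(t1,whs1)}

== RESULT ==
["pkg_at(p2,hub)", "pkg_at(p5,hub)", "truck_at(t1,whs1)"]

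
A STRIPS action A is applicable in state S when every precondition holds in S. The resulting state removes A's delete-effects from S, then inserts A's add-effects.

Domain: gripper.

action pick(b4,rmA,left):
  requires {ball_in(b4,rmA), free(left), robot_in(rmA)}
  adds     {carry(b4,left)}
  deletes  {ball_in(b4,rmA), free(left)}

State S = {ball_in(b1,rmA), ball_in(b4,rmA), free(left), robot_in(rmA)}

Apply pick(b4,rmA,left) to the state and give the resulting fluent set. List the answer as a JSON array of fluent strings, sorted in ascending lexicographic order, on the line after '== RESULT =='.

Compute (S \ del) ∪ add:
  pre ⊆ S: {ball_in(b4,rmA), free(left), robot_in(rmA)} ⊆ S  — applicable
  S \ del = {ball_in(b1,rmA), robot_in(rmA)}
  ∪ add   = {ball_in(b1,rmA), carry(b4,left), robot_in(rmA)}

== RESULT ==
["ball_in(b1,rmA)", "carry(b4,left)", "robot_in(rmA)"]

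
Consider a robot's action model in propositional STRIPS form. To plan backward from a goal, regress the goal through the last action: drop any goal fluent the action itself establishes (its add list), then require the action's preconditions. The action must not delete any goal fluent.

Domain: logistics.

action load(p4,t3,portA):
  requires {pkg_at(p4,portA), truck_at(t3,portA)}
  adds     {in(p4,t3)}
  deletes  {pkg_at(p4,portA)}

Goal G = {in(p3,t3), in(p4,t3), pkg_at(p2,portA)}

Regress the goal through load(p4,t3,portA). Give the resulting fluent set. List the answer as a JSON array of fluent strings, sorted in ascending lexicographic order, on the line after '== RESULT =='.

Compute (G \ add) ∪ pre:
  G ∩ del = {}  (empty — regression defined)
  G \ add = {in(p3,t3), in(p4,t3), pkg_at(p2,portA)} \ {in(p4,t3)} = {in(p3,t3), pkg_at(p2,portA)}
  ∪ pre   = {in(p3,t3), pkg_at(p2,portA)} ∪ {pkg_at(p4,portA), truck_at(t3,portA)}
          = {in(p3,t3), pkg_at(p2,portA), pkg_at(p4,portA), truck_at(t3,portA)}

== RESULT ==
["in(p3,t3)", "pkg_at(p2,portA)", "pkg_at(p4,portA)", "truck_at(t3,portA)"]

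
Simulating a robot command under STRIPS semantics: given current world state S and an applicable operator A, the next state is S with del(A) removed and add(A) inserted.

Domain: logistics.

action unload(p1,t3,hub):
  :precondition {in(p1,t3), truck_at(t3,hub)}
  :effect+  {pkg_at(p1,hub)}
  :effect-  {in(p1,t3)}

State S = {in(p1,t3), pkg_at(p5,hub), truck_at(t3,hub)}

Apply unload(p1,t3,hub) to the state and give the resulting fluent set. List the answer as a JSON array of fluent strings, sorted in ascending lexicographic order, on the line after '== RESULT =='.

Compute (S \ del) ∪ add:
  pre ⊆ S: {in(p1,t3), truck_at(t3,hub)} ⊆ S  — applicable
  S \ del = {pkg_at(p5,hub), truck_at(t3,hub)}
  ∪ add   = {pkg_at(p1,hub), pkg_at(p5,hub), truck_at(t3,hub)}

== RESULT ==
["pkg_at(p1,hub)", "pkg_at(p5,hub)", "truck_at(t3,hub)"]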